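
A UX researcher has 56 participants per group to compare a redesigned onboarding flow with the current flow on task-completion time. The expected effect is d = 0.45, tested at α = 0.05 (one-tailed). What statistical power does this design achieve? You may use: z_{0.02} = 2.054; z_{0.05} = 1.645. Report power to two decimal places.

For two equal groups, power = Φ(d·√(n/2) − z_{α}).
d·√(n/2) = 0.45 × √(56/2) = 0.45 × 5.292 = 2.381.
z_β = 2.381 − 1.645 = 0.736.
Power = Φ(0.736) = 0.769.

power ≈ 0.77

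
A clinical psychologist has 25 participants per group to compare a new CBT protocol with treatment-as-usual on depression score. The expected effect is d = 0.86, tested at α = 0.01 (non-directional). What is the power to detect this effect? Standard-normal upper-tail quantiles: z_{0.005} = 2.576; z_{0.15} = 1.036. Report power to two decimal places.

power ≈ 0.68

For two equal groups, power = Φ(d·√(n/2) − z_{α/2}).
d·√(n/2) = 0.86 × √(25/2) = 0.86 × 3.536 = 3.041.
z_β = 3.041 − 2.576 = 0.465.
Power = Φ(0.465) = 0.679.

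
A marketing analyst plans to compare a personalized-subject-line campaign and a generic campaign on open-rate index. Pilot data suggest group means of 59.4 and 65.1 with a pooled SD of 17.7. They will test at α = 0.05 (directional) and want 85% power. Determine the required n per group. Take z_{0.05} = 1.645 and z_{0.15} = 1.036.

Cohen's d = |M₁ − M₂| / SD_pooled = |59.4 − 65.1| / 17.7 = 5.7 / 17.7 = 0.322.
For two independent groups with equal n: n = 2·((z_{α} + z_β) / d)².
z_{α} + z_β = 1.645 + 1.036 = 2.681.
n = 2 × (2.681 / 0.322)² = 2 × 8.326² = 2 × 69.32 = 138.6.
Round up to the next whole participant.

n = 139 per group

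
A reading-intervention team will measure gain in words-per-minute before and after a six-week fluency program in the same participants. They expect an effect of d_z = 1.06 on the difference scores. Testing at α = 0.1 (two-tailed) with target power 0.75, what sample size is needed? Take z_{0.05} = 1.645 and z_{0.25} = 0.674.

For a paired (one-sample on differences) test: n = ((z_{α/2} + z_β) / d)².
z_{α/2} + z_β = 1.645 + 0.674 = 2.319.
n = (2.319 / 1.06)² = 2.188² = 4.79.
Round up.

n = 5 pairs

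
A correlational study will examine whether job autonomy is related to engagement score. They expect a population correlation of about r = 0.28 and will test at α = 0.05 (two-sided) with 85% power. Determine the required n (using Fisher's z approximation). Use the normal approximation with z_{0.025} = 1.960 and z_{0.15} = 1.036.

Fisher's z: C = ½·ln((1+r)/(1−r)) = ½·ln(1.7778) = 0.2877.
n = ((z_{α/2} + z_β)/C)² + 3.
(1.960 + 1.036) / 0.2877 = 2.996 / 0.2877 = 10.414.
n = 10.414² + 3 = 108.44 + 3 = 111.4.
Round up.

n = 112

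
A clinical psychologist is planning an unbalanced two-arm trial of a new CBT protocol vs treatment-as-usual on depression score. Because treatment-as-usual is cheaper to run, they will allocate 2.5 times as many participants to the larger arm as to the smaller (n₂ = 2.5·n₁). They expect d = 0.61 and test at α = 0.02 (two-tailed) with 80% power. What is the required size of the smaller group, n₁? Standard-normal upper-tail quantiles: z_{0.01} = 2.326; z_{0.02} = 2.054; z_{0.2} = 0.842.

n₁ = 38

With allocation ratio k = n₂/n₁ = 2.5, Var(x̄₁−x̄₂) = σ²(1/n₁ + 1/(k·n₁)) = σ²·(k+1)/(k·n₁).
So n₁ = (1 + 1/k)·((z_{α/2} + z_β)/d)² = 1.400 × (3.168/0.61)².
n₁ = 1.400 × 26.97 = 37.8.
Round up: n₁ = 38, giving n₂ = 2.5 × 38 = 95.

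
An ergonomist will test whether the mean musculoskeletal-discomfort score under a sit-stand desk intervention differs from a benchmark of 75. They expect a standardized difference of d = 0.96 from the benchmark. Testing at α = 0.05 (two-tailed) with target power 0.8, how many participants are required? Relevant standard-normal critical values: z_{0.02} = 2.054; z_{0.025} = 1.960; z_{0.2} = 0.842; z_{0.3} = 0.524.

n = 9

For a one-sample test: n = ((z_{α/2} + z_β) / d)².
z_{α/2} + z_β = 1.960 + 0.842 = 2.802.
n = (2.802 / 0.96)² = 2.919² = 8.52.
Round up.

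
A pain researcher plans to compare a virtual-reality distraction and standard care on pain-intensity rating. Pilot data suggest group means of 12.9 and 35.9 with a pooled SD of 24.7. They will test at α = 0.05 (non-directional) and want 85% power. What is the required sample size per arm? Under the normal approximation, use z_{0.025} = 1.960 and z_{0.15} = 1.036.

Cohen's d = |M₁ − M₂| / SD_pooled = |12.9 − 35.9| / 24.7 = 23.0 / 24.7 = 0.931.
For two independent groups with equal n: n = 2·((z_{α/2} + z_β) / d)².
z_{α/2} + z_β = 1.960 + 1.036 = 2.996.
n = 2 × (2.996 / 0.931)² = 2 × 3.218² = 2 × 10.36 = 20.7.
Round up to the next whole participant.

n = 21 per group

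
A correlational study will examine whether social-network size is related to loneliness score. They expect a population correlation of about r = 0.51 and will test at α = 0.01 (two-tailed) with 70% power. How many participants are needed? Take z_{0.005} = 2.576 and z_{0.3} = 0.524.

Fisher's z: C = ½·ln((1+r)/(1−r)) = ½·ln(3.0816) = 0.5627.
n = ((z_{α/2} + z_β)/C)² + 3.
(2.576 + 0.524) / 0.5627 = 3.100 / 0.5627 = 5.509.
n = 5.509² + 3 = 30.35 + 3 = 33.4.
Round up.

n = 34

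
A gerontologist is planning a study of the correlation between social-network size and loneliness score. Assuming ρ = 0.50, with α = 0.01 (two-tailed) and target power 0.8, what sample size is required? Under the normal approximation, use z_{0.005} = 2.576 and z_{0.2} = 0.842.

n = 42

Fisher's z: C = ½·ln((1+r)/(1−r)) = ½·ln(3.0000) = 0.5493.
n = ((z_{α/2} + z_β)/C)² + 3.
(2.576 + 0.842) / 0.5493 = 3.418 / 0.5493 = 6.222.
n = 6.222² + 3 = 38.72 + 3 = 41.7.
Round up.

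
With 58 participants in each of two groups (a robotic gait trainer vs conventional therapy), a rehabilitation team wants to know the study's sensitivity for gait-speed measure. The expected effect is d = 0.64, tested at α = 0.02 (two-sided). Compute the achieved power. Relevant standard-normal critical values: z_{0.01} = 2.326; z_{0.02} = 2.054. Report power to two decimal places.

For two equal groups, power = Φ(d·√(n/2) − z_{α/2}).
d·√(n/2) = 0.64 × √(58/2) = 0.64 × 5.385 = 3.447.
z_β = 3.447 − 2.326 = 1.121.
Power = Φ(1.121) = 0.869.

power ≈ 0.87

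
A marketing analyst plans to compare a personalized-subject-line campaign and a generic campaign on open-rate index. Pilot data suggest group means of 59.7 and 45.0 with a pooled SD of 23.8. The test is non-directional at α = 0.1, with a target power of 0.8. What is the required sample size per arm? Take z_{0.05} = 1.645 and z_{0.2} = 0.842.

n = 33 per group

Cohen's d = |M₁ − M₂| / SD_pooled = |59.7 − 45.0| / 23.8 = 14.7 / 23.8 = 0.618.
For two independent groups with equal n: n = 2·((z_{α/2} + z_β) / d)².
z_{α/2} + z_β = 1.645 + 0.842 = 2.487.
n = 2 × (2.487 / 0.618)² = 2 × 4.024² = 2 × 16.19 = 32.4.
Round up to the next whole participant.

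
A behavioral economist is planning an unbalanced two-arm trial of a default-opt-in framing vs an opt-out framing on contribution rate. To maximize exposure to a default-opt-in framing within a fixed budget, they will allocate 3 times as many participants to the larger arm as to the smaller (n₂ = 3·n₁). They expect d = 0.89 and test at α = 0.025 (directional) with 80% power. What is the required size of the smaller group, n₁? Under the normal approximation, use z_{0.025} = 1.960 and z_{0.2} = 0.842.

n₁ = 14

With allocation ratio k = n₂/n₁ = 3, Var(x̄₁−x̄₂) = σ²(1/n₁ + 1/(k·n₁)) = σ²·(k+1)/(k·n₁).
So n₁ = (1 + 1/k)·((z_{α} + z_β)/d)² = 1.333 × (2.802/0.89)².
n₁ = 1.333 × 9.91 = 13.2.
Round up: n₁ = 14, giving n₂ = 3 × 14 = 42.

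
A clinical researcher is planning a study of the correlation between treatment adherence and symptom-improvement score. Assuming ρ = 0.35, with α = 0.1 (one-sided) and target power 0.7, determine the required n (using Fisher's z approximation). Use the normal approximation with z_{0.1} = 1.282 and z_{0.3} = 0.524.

Fisher's z: C = ½·ln((1+r)/(1−r)) = ½·ln(2.0769) = 0.3654.
n = ((z_{α} + z_β)/C)² + 3.
(1.282 + 0.524) / 0.3654 = 1.806 / 0.3654 = 4.943.
n = 4.943² + 3 = 24.43 + 3 = 27.4.
Round up.

n = 28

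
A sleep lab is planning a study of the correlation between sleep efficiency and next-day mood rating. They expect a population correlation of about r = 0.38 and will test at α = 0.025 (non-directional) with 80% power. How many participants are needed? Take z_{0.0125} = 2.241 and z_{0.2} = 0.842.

n = 63

Fisher's z: C = ½·ln((1+r)/(1−r)) = ½·ln(2.2258) = 0.4001.
n = ((z_{α/2} + z_β)/C)² + 3.
(2.241 + 0.842) / 0.4001 = 3.083 / 0.4001 = 7.706.
n = 7.706² + 3 = 59.38 + 3 = 62.4.
Round up.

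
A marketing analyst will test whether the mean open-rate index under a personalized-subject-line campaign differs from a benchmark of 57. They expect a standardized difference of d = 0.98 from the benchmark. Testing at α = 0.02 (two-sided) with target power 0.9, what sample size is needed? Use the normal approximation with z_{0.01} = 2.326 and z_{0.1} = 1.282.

For a one-sample test: n = ((z_{α/2} + z_β) / d)².
z_{α/2} + z_β = 2.326 + 1.282 = 3.608.
n = (3.608 / 0.98)² = 3.682² = 13.55.
Round up.

n = 14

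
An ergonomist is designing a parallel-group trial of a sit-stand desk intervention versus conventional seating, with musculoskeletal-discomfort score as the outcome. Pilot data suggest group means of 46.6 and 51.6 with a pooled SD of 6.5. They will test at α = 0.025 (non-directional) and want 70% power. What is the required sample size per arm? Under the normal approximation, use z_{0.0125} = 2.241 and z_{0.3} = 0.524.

Cohen's d = |M₁ − M₂| / SD_pooled = |46.6 − 51.6| / 6.5 = 5.0 / 6.5 = 0.769.
For two independent groups with equal n: n = 2·((z_{α/2} + z_β) / d)².
z_{α/2} + z_β = 2.241 + 0.524 = 2.765.
n = 2 × (2.765 / 0.769)² = 2 × 3.596² = 2 × 12.93 = 25.9.
Round up to the next whole participant.

n = 26 per group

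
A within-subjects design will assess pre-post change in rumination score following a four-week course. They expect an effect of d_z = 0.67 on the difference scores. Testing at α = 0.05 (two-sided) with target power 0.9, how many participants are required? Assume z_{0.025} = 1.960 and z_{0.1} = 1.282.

For a paired (one-sample on differences) test: n = ((z_{α/2} + z_β) / d)².
z_{α/2} + z_β = 1.960 + 1.282 = 3.242.
n = (3.242 / 0.67)² = 4.839² = 23.41.
Round up.

n = 24 pairs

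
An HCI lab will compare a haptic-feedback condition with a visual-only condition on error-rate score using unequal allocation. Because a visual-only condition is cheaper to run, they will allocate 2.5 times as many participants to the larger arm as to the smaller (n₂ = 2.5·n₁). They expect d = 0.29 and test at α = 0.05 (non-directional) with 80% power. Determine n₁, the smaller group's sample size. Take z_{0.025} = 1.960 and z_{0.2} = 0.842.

n₁ = 131

With allocation ratio k = n₂/n₁ = 2.5, Var(x̄₁−x̄₂) = σ²(1/n₁ + 1/(k·n₁)) = σ²·(k+1)/(k·n₁).
So n₁ = (1 + 1/k)·((z_{α/2} + z_β)/d)² = 1.400 × (2.802/0.29)².
n₁ = 1.400 × 93.36 = 130.7.
Round up: n₁ = 131, giving n₂ = ⌈2.5 × 131⌉ = ⌈327.5⌉ = 328.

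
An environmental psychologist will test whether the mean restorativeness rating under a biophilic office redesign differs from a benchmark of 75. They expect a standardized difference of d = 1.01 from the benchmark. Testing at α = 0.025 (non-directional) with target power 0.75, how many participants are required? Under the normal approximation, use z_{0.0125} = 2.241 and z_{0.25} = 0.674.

For a one-sample test: n = ((z_{α/2} + z_β) / d)².
z_{α/2} + z_β = 2.241 + 0.674 = 2.915.
n = (2.915 / 1.01)² = 2.886² = 8.33.
Round up.

n = 9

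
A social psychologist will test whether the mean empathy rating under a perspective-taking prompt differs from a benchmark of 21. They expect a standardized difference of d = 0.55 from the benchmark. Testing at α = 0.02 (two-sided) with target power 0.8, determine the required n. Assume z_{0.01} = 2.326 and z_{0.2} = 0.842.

For a one-sample test: n = ((z_{α/2} + z_β) / d)².
z_{α/2} + z_β = 2.326 + 0.842 = 3.168.
n = (3.168 / 0.55)² = 5.760² = 33.18.
Round up.

n = 34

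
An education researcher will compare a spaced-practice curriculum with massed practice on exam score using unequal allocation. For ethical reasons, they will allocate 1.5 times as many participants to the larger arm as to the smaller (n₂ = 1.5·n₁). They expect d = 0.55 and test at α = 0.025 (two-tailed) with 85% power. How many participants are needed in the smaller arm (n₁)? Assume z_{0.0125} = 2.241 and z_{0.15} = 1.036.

n₁ = 60

With allocation ratio k = n₂/n₁ = 1.5, Var(x̄₁−x̄₂) = σ²(1/n₁ + 1/(k·n₁)) = σ²·(k+1)/(k·n₁).
So n₁ = (1 + 1/k)·((z_{α/2} + z_β)/d)² = 1.667 × (3.277/0.55)².
n₁ = 1.667 × 35.50 = 59.2.
Round up: n₁ = 60, giving n₂ = 1.5 × 60 = 90.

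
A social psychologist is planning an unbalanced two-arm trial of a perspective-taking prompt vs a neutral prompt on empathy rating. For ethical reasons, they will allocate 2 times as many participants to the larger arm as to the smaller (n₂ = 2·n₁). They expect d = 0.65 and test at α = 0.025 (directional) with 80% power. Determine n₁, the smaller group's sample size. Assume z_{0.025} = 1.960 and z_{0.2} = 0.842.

With allocation ratio k = n₂/n₁ = 2, Var(x̄₁−x̄₂) = σ²(1/n₁ + 1/(k·n₁)) = σ²·(k+1)/(k·n₁).
So n₁ = (1 + 1/k)·((z_{α} + z_β)/d)² = 1.500 × (2.802/0.65)².
n₁ = 1.500 × 18.58 = 27.9.
Round up: n₁ = 28, giving n₂ = 2 × 28 = 56.

n₁ = 28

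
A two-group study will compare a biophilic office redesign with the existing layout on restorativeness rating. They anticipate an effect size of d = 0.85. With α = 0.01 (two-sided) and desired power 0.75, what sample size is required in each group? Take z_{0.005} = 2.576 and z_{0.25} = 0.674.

n = 30 per group

For two independent groups with equal n: n = 2·((z_{α/2} + z_β) / d)².
z_{α/2} + z_β = 2.576 + 0.674 = 3.250.
n = 2 × (3.250 / 0.85)² = 2 × 3.824² = 2 × 14.62 = 29.2.
Round up to the next whole participant.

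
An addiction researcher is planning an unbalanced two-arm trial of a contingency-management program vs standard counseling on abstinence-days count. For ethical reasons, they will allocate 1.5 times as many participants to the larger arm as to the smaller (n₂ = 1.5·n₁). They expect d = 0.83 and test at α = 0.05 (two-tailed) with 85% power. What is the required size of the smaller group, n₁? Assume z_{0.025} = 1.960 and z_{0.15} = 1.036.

n₁ = 22

With allocation ratio k = n₂/n₁ = 1.5, Var(x̄₁−x̄₂) = σ²(1/n₁ + 1/(k·n₁)) = σ²·(k+1)/(k·n₁).
So n₁ = (1 + 1/k)·((z_{α/2} + z_β)/d)² = 1.667 × (2.996/0.83)².
n₁ = 1.667 × 13.03 = 21.7.
Round up: n₁ = 22, giving n₂ = 1.5 × 22 = 33.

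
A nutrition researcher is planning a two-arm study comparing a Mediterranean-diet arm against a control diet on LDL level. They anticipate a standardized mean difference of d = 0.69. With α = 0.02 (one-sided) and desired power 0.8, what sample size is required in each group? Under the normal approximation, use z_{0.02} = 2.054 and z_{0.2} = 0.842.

n = 36 per group

For two independent groups with equal n: n = 2·((z_{α} + z_β) / d)².
z_{α} + z_β = 2.054 + 0.842 = 2.896.
n = 2 × (2.896 / 0.69)² = 2 × 4.197² = 2 × 17.62 = 35.2.
Round up to the next whole participant.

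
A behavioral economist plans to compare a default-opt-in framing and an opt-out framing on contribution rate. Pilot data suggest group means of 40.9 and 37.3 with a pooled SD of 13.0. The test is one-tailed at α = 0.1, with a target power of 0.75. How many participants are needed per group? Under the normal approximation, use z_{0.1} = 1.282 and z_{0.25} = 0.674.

Cohen's d = |M₁ − M₂| / SD_pooled = |40.9 − 37.3| / 13.0 = 3.6 / 13.0 = 0.277.
For two independent groups with equal n: n = 2·((z_{α} + z_β) / d)².
z_{α} + z_β = 1.282 + 0.674 = 1.956.
n = 2 × (1.956 / 0.277)² = 2 × 7.061² = 2 × 49.86 = 99.7.
Round up to the next whole participant.

n = 100 per group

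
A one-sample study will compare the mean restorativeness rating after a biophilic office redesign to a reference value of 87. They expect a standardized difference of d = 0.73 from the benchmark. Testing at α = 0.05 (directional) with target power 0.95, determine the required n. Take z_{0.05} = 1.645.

For a one-sample test: n = ((z_{α} + z_β) / d)².
z_{α} + z_β = 1.645 + 1.645 = 3.290.
n = (3.290 / 0.73)² = 4.507² = 20.31.
Round up.

n = 21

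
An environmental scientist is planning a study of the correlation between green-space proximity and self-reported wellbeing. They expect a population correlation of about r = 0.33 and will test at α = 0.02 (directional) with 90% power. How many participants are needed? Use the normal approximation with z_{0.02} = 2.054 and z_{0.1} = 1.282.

n = 98

Fisher's z: C = ½·ln((1+r)/(1−r)) = ½·ln(1.9851) = 0.3428.
n = ((z_{α} + z_β)/C)² + 3.
(2.054 + 1.282) / 0.3428 = 3.336 / 0.3428 = 9.732.
n = 9.732² + 3 = 94.70 + 3 = 97.7.
Round up.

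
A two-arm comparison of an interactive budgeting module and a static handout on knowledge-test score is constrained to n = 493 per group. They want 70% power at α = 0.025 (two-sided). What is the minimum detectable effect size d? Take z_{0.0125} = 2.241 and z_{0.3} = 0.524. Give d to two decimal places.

For two independent groups of n = 493 each: d_min = (z_{α/2} + z_β)·√(2/n).
z-sum = 2.241 + 0.524 = 2.765.
d_min = 2.765 × √(2/493) = 2.765 × 0.0637 = 0.176.

d_min ≈ 0.18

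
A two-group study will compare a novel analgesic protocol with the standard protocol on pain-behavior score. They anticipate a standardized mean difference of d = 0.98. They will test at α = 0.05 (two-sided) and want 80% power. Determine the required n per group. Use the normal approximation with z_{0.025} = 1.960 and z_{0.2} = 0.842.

n = 17 per group

For two independent groups with equal n: n = 2·((z_{α/2} + z_β) / d)².
z_{α/2} + z_β = 1.960 + 0.842 = 2.802.
n = 2 × (2.802 / 0.98)² = 2 × 2.859² = 2 × 8.17 = 16.3.
Round up to the next whole participant.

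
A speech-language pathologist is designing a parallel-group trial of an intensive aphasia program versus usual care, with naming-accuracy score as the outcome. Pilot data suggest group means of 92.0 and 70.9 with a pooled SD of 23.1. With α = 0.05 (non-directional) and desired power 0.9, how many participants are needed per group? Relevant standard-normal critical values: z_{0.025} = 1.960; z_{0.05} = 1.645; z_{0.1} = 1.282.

Cohen's d = |M₁ − M₂| / SD_pooled = |92.0 − 70.9| / 23.1 = 21.1 / 23.1 = 0.913.
For two independent groups with equal n: n = 2·((z_{α/2} + z_β) / d)².
z_{α/2} + z_β = 1.960 + 1.282 = 3.242.
n = 2 × (3.242 / 0.913)² = 2 × 3.551² = 2 × 12.61 = 25.2.
Round up to the next whole participant.

n = 26 per group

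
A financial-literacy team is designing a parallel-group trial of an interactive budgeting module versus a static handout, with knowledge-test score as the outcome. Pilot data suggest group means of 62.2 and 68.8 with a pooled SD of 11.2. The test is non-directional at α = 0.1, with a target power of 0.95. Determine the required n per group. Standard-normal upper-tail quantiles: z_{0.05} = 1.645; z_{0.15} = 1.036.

n = 63 per group

Cohen's d = |M₁ − M₂| / SD_pooled = |62.2 − 68.8| / 11.2 = 6.6 / 11.2 = 0.589.
For two independent groups with equal n: n = 2·((z_{α/2} + z_β) / d)².
z_{α/2} + z_β = 1.645 + 1.645 = 3.290.
n = 2 × (3.290 / 0.589)² = 2 × 5.586² = 2 × 31.20 = 62.4.
Round up to the next whole participant.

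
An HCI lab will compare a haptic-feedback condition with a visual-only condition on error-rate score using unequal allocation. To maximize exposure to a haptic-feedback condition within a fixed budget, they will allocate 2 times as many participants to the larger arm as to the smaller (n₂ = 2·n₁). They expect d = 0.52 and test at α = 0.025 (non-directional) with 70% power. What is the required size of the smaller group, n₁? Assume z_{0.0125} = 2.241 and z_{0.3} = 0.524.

n₁ = 43

With allocation ratio k = n₂/n₁ = 2, Var(x̄₁−x̄₂) = σ²(1/n₁ + 1/(k·n₁)) = σ²·(k+1)/(k·n₁).
So n₁ = (1 + 1/k)·((z_{α/2} + z_β)/d)² = 1.500 × (2.765/0.52)².
n₁ = 1.500 × 28.27 = 42.4.
Round up: n₁ = 43, giving n₂ = 2 × 43 = 86.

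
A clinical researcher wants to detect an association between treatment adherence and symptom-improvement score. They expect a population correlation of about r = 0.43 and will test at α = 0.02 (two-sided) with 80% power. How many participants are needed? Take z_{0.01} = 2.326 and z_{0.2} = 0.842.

Fisher's z: C = ½·ln((1+r)/(1−r)) = ½·ln(2.5088) = 0.4599.
n = ((z_{α/2} + z_β)/C)² + 3.
(2.326 + 0.842) / 0.4599 = 3.168 / 0.4599 = 6.888.
n = 6.888² + 3 = 47.45 + 3 = 50.5.
Round up.

n = 51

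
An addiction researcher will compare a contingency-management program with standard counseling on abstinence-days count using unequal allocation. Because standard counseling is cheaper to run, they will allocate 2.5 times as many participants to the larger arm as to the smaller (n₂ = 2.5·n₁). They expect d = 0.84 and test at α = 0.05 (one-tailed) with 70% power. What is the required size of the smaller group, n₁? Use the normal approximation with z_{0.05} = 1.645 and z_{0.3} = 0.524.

With allocation ratio k = n₂/n₁ = 2.5, Var(x̄₁−x̄₂) = σ²(1/n₁ + 1/(k·n₁)) = σ²·(k+1)/(k·n₁).
So n₁ = (1 + 1/k)·((z_{α} + z_β)/d)² = 1.400 × (2.169/0.84)².
n₁ = 1.400 × 6.67 = 9.3.
Round up: n₁ = 10, giving n₂ = 2.5 × 10 = 25.

n₁ = 10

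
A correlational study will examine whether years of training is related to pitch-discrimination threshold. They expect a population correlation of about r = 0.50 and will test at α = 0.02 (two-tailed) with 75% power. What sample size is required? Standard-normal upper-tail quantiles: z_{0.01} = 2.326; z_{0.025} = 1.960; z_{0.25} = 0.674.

Fisher's z: C = ½·ln((1+r)/(1−r)) = ½·ln(3.0000) = 0.5493.
n = ((z_{α/2} + z_β)/C)² + 3.
(2.326 + 0.674) / 0.5493 = 3.000 / 0.5493 = 5.461.
n = 5.461² + 3 = 29.83 + 3 = 32.8.
Round up.

n = 33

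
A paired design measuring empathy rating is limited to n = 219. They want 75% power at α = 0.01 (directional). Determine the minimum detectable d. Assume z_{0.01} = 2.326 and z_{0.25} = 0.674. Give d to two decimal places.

d_min ≈ 0.20

For a single sample (or paired design) of n = 219: d_min = (z_{α} + z_β)/√n.
z-sum = 2.326 + 0.674 = 3.000.
d_min = 3.000 / √219 = 3.000 / 14.799 = 0.203.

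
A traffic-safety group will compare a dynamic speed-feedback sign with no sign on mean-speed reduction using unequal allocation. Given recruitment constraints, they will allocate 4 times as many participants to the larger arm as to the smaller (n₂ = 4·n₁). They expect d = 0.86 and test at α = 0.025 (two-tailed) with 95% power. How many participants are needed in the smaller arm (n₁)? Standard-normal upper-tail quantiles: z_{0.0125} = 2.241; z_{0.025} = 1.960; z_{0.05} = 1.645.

n₁ = 26

With allocation ratio k = n₂/n₁ = 4, Var(x̄₁−x̄₂) = σ²(1/n₁ + 1/(k·n₁)) = σ²·(k+1)/(k·n₁).
So n₁ = (1 + 1/k)·((z_{α/2} + z_β)/d)² = 1.250 × (3.886/0.86)².
n₁ = 1.250 × 20.42 = 25.5.
Round up: n₁ = 26, giving n₂ = 4 × 26 = 104.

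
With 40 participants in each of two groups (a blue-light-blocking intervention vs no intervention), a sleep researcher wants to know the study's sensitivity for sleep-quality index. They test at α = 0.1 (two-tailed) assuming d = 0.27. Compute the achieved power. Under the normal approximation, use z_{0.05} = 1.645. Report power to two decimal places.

For two equal groups, power = Φ(d·√(n/2) − z_{α/2}).
d·√(n/2) = 0.27 × √(40/2) = 0.27 × 4.472 = 1.207.
z_β = 1.207 − 1.645 = -0.438.
Power = Φ(-0.438) = 0.331.

power ≈ 0.33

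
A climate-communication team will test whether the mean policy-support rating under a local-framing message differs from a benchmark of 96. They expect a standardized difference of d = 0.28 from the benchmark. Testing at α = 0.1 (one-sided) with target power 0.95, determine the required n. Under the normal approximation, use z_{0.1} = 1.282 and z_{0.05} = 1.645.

For a one-sample test: n = ((z_{α} + z_β) / d)².
z_{α} + z_β = 1.282 + 1.645 = 2.927.
n = (2.927 / 0.28)² = 10.454² = 109.28.
Round up.

n = 110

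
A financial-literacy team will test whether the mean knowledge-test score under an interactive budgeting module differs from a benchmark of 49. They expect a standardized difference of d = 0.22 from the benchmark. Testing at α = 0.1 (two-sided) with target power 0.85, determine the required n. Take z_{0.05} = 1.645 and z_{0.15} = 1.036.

n = 149

For a one-sample test: n = ((z_{α/2} + z_β) / d)².
z_{α/2} + z_β = 1.645 + 1.036 = 2.681.
n = (2.681 / 0.22)² = 12.186² = 148.51.
Round up.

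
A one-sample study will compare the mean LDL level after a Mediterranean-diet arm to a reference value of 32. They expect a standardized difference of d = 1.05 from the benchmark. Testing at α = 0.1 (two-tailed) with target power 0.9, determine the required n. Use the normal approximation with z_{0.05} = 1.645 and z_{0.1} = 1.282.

For a one-sample test: n = ((z_{α/2} + z_β) / d)².
z_{α/2} + z_β = 1.645 + 1.282 = 2.927.
n = (2.927 / 1.05)² = 2.788² = 7.77.
Round up.

n = 8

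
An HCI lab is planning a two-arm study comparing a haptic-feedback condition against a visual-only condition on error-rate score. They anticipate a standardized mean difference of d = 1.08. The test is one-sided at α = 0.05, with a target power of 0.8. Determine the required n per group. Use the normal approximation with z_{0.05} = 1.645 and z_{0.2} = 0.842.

n = 11 per group

For two independent groups with equal n: n = 2·((z_{α} + z_β) / d)².
z_{α} + z_β = 1.645 + 0.842 = 2.487.
n = 2 × (2.487 / 1.08)² = 2 × 2.303² = 2 × 5.30 = 10.6.
Round up to the next whole participant.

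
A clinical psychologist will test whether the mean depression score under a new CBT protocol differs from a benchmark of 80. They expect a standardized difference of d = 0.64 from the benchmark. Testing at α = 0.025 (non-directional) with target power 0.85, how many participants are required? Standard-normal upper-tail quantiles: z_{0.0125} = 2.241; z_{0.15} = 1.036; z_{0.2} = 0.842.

n = 27

For a one-sample test: n = ((z_{α/2} + z_β) / d)².
z_{α/2} + z_β = 2.241 + 1.036 = 3.277.
n = (3.277 / 0.64)² = 5.120² = 26.22.
Round up.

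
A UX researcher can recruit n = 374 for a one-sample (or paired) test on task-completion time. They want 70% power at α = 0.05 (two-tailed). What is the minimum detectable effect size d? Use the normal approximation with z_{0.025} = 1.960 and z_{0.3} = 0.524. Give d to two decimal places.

d_min ≈ 0.13

For a single sample (or paired design) of n = 374: d_min = (z_{α/2} + z_β)/√n.
z-sum = 1.960 + 0.524 = 2.484.
d_min = 2.484 / √374 = 2.484 / 19.339 = 0.128.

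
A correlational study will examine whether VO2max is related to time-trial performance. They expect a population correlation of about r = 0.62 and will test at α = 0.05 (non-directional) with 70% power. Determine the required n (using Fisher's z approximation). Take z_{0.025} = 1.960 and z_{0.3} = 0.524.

Fisher's z: C = ½·ln((1+r)/(1−r)) = ½·ln(4.2632) = 0.7250.
n = ((z_{α/2} + z_β)/C)² + 3.
(1.960 + 0.524) / 0.7250 = 2.484 / 0.7250 = 3.426.
n = 3.426² + 3 = 11.74 + 3 = 14.7.
Round up.

n = 15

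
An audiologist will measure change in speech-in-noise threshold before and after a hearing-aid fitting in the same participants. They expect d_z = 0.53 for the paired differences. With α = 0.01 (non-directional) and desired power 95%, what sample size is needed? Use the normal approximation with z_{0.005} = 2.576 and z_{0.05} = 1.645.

n = 64 pairs

For a paired (one-sample on differences) test: n = ((z_{α/2} + z_β) / d)².
z_{α/2} + z_β = 2.576 + 1.645 = 4.221.
n = (4.221 / 0.53)² = 7.964² = 63.43.
Round up.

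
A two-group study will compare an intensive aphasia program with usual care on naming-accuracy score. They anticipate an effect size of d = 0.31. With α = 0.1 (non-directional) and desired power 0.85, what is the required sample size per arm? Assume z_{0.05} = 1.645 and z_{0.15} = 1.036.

For two independent groups with equal n: n = 2·((z_{α/2} + z_β) / d)².
z_{α/2} + z_β = 1.645 + 1.036 = 2.681.
n = 2 × (2.681 / 0.31)² = 2 × 8.648² = 2 × 74.79 = 149.6.
Round up to the next whole participant.

n = 150 per group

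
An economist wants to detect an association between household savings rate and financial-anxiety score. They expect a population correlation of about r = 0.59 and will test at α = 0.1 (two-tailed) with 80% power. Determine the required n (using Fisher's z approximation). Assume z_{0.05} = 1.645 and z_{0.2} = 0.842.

Fisher's z: C = ½·ln((1+r)/(1−r)) = ½·ln(3.8780) = 0.6777.
n = ((z_{α/2} + z_β)/C)² + 3.
(1.645 + 0.842) / 0.6777 = 2.487 / 0.6777 = 3.670.
n = 3.670² + 3 = 13.47 + 3 = 16.5.
Round up.

n = 17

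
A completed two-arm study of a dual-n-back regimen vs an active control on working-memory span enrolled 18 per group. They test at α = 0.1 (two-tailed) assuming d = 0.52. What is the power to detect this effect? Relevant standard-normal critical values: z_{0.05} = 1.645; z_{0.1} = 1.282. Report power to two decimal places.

power ≈ 0.47

For two equal groups, power = Φ(d·√(n/2) − z_{α/2}).
d·√(n/2) = 0.52 × √(18/2) = 0.52 × 3.000 = 1.560.
z_β = 1.560 − 1.645 = -0.085.
Power = Φ(-0.085) = 0.466.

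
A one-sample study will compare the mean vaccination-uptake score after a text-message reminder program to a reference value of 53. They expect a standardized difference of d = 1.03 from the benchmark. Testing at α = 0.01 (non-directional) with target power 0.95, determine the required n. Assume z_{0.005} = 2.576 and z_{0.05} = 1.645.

For a one-sample test: n = ((z_{α/2} + z_β) / d)².
z_{α/2} + z_β = 2.576 + 1.645 = 4.221.
n = (4.221 / 1.03)² = 4.098² = 16.79.
Round up.

n = 17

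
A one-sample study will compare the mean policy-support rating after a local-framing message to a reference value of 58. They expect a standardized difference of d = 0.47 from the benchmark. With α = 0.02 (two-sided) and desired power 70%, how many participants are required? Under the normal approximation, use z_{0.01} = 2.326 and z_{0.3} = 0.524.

n = 37

For a one-sample test: n = ((z_{α/2} + z_β) / d)².
z_{α/2} + z_β = 2.326 + 0.524 = 2.850.
n = (2.850 / 0.47)² = 6.064² = 36.77.
Round up.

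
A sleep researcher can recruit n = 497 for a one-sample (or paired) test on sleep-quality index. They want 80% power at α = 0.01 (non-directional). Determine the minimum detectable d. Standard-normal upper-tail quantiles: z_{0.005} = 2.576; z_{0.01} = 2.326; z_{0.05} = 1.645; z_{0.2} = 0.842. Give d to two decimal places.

For a single sample (or paired design) of n = 497: d_min = (z_{α/2} + z_β)/√n.
z-sum = 2.576 + 0.842 = 3.418.
d_min = 3.418 / √497 = 3.418 / 22.293 = 0.153.

d_min ≈ 0.15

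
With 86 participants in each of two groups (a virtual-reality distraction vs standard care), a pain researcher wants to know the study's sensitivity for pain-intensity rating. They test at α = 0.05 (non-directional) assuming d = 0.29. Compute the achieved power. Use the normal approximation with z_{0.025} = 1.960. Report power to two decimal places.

For two equal groups, power = Φ(d·√(n/2) − z_{α/2}).
d·√(n/2) = 0.29 × √(86/2) = 0.29 × 6.557 = 1.902.
z_β = 1.902 − 1.960 = -0.058.
Power = Φ(-0.058) = 0.477.

power ≈ 0.48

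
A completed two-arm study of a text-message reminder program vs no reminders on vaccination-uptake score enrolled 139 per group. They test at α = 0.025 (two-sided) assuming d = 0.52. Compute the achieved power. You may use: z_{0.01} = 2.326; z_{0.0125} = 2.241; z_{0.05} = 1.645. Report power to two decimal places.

power ≈ 0.98

For two equal groups, power = Φ(d·√(n/2) − z_{α/2}).
d·√(n/2) = 0.52 × √(139/2) = 0.52 × 8.337 = 4.335.
z_β = 4.335 − 2.241 = 2.094.
Power = Φ(2.094) = 0.982.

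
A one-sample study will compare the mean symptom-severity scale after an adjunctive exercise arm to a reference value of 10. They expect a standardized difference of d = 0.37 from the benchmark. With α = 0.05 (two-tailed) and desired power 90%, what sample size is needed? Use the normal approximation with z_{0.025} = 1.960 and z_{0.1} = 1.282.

For a one-sample test: n = ((z_{α/2} + z_β) / d)².
z_{α/2} + z_β = 1.960 + 1.282 = 3.242.
n = (3.242 / 0.37)² = 8.762² = 76.78.
Round up.

n = 77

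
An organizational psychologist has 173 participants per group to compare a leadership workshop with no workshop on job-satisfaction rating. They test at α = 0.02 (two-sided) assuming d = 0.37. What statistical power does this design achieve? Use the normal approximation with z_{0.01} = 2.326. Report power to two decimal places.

For two equal groups, power = Φ(d·√(n/2) − z_{α/2}).
d·√(n/2) = 0.37 × √(173/2) = 0.37 × 9.301 = 3.441.
z_β = 3.441 − 2.326 = 1.115.
Power = Φ(1.115) = 0.868.

power ≈ 0.87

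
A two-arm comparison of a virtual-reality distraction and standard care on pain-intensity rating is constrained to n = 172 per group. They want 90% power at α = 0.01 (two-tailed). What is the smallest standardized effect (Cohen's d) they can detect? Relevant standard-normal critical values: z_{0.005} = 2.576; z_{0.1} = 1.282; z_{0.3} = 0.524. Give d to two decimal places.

d_min ≈ 0.42

For two independent groups of n = 172 each: d_min = (z_{α/2} + z_β)·√(2/n).
z-sum = 2.576 + 1.282 = 3.858.
d_min = 3.858 × √(2/172) = 3.858 × 0.1078 = 0.416.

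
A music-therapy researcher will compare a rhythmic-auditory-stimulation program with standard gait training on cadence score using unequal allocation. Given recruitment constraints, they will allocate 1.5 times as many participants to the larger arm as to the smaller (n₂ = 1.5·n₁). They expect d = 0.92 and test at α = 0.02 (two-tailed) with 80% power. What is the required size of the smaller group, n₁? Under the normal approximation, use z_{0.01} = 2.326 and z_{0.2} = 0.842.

n₁ = 20

With allocation ratio k = n₂/n₁ = 1.5, Var(x̄₁−x̄₂) = σ²(1/n₁ + 1/(k·n₁)) = σ²·(k+1)/(k·n₁).
So n₁ = (1 + 1/k)·((z_{α/2} + z_β)/d)² = 1.667 × (3.168/0.92)².
n₁ = 1.667 × 11.86 = 19.8.
Round up: n₁ = 20, giving n₂ = 1.5 × 20 = 30.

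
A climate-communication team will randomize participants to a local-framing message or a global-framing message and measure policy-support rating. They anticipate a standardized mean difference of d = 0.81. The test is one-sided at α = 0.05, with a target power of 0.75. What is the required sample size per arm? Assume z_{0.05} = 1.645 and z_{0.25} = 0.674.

For two independent groups with equal n: n = 2·((z_{α} + z_β) / d)².
z_{α} + z_β = 1.645 + 0.674 = 2.319.
n = 2 × (2.319 / 0.81)² = 2 × 2.863² = 2 × 8.20 = 16.4.
Round up to the next whole participant.

n = 17 per group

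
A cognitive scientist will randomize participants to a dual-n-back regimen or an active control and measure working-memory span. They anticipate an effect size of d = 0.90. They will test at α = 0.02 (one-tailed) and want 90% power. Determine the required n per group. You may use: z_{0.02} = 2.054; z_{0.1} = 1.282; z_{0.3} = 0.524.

n = 28 per group

For two independent groups with equal n: n = 2·((z_{α} + z_β) / d)².
z_{α} + z_β = 2.054 + 1.282 = 3.336.
n = 2 × (3.336 / 0.90)² = 2 × 3.707² = 2 × 13.74 = 27.5.
Round up to the next whole participant.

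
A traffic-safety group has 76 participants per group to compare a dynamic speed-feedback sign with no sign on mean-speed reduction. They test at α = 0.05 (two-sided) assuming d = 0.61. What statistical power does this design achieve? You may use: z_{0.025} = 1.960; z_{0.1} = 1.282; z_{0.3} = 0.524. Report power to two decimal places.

For two equal groups, power = Φ(d·√(n/2) − z_{α/2}).
d·√(n/2) = 0.61 × √(76/2) = 0.61 × 6.164 = 3.760.
z_β = 3.760 − 1.960 = 1.800.
Power = Φ(1.800) = 0.964.

power ≈ 0.96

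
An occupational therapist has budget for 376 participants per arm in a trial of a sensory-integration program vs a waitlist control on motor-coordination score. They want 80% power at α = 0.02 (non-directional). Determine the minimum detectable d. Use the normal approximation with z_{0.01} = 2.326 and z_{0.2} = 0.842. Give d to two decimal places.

For two independent groups of n = 376 each: d_min = (z_{α/2} + z_β)·√(2/n).
z-sum = 2.326 + 0.842 = 3.168.
d_min = 3.168 × √(2/376) = 3.168 × 0.0729 = 0.231.

d_min ≈ 0.23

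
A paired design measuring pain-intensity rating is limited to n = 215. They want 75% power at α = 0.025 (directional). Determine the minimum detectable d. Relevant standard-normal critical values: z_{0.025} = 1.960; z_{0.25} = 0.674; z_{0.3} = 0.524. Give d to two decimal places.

d_min ≈ 0.18

For a single sample (or paired design) of n = 215: d_min = (z_{α} + z_β)/√n.
z-sum = 1.960 + 0.674 = 2.634.
d_min = 2.634 / √215 = 2.634 / 14.663 = 0.180.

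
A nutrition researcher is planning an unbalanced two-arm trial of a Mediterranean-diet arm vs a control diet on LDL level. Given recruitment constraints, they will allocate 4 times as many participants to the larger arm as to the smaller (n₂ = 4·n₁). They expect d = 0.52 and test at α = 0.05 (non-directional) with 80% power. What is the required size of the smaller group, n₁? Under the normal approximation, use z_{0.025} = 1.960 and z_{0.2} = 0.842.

With allocation ratio k = n₂/n₁ = 4, Var(x̄₁−x̄₂) = σ²(1/n₁ + 1/(k·n₁)) = σ²·(k+1)/(k·n₁).
So n₁ = (1 + 1/k)·((z_{α/2} + z_β)/d)² = 1.250 × (2.802/0.52)².
n₁ = 1.250 × 29.04 = 36.3.
Round up: n₁ = 37, giving n₂ = 4 × 37 = 148.

n₁ = 37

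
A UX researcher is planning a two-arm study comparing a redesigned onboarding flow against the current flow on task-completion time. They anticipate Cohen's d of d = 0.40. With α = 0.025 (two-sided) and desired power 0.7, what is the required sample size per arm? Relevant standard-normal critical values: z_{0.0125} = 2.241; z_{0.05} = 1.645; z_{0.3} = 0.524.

n = 96 per group

For two independent groups with equal n: n = 2·((z_{α/2} + z_β) / d)².
z_{α/2} + z_β = 2.241 + 0.524 = 2.765.
n = 2 × (2.765 / 0.40)² = 2 × 6.912² = 2 × 47.78 = 95.6.
Round up to the next whole participant.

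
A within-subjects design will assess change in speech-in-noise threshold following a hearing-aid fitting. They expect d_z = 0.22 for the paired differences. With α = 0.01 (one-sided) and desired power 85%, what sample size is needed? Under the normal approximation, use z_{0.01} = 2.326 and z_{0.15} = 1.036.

For a paired (one-sample on differences) test: n = ((z_{α} + z_β) / d)².
z_{α} + z_β = 2.326 + 1.036 = 3.362.
n = (3.362 / 0.22)² = 15.282² = 233.53.
Round up.

n = 234 pairs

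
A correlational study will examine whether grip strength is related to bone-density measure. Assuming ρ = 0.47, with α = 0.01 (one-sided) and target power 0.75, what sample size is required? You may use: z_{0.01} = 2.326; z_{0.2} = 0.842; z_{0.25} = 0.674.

n = 38

Fisher's z: C = ½·ln((1+r)/(1−r)) = ½·ln(2.7736) = 0.5101.
n = ((z_{α} + z_β)/C)² + 3.
(2.326 + 0.674) / 0.5101 = 3.000 / 0.5101 = 5.881.
n = 5.881² + 3 = 34.59 + 3 = 37.6.
Round up.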